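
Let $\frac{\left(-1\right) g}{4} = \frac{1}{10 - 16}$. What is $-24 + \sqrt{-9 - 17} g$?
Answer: $-24 + \frac{2 i \sqrt{26}}{3} \approx -24.0 + 3.3993 i$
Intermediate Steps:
$g = \frac{2}{3}$ ($g = - \frac{4}{10 - 16} = - \frac{4}{-6} = \left(-4\right) \left(- \frac{1}{6}\right) = \frac{2}{3} \approx 0.66667$)
$-24 + \sqrt{-9 - 17} g = -24 + \sqrt{-9 - 17} \cdot \frac{2}{3} = -24 + \sqrt{-26} \cdot \frac{2}{3} = -24 + i \sqrt{26} \cdot \frac{2}{3} = -24 + \frac{2 i \sqrt{26}}{3}$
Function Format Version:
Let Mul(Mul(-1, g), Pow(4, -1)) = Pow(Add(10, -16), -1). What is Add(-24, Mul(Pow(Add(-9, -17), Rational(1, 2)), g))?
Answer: Add(-24, Mul(Rational(2, 3), I, Pow(26, Rational(1, 2)))) ≈ Add(-24.000, Mul(3.3993, I))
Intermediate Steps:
g = Rational(2, 3) (g = Mul(-4, Pow(Add(10, -16), -1)) = Mul(-4, Pow(-6, -1)) = Mul(-4, Rational(-1, 6)) = Rational(2, 3) ≈ 0.66667)
Add(-24, Mul(Pow(Add(-9, -17), Rational(1, 2)), g)) = Add(-24, Mul(Pow(Add(-9, -17), Rational(1, 2)), Rational(2, 3))) = Add(-24, Mul(Pow(-26, Rational(1, 2)), Rational(2, 3))) = Add(-24, Mul(Mul(I, Pow(26, Rational(1, 2))), Rational(2, 3))) = Add(-24, Mul(Rational(2, 3), I, Pow(26, Rational(1, 2))))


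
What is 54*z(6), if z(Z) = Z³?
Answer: 11664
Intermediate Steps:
54*z(6) = 54*6³ = 54*216 = 11664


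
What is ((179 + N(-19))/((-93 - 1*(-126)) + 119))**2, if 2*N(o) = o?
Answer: 114921/92416 ≈ 1.2435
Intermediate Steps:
N(o) = o/2
((179 + N(-19))/((-93 - 1*(-126)) + 119))**2 = ((179 + (1/2)*(-19))/((-93 - 1*(-126)) + 119))**2 = ((179 - 19/2)/((-93 + 126) + 119))**2 = (339/(2*(33 + 119)))**2 = ((339/2)/152)**2 = ((339/2)*(1/152))**2 = (339/304)**2 = 114921/92416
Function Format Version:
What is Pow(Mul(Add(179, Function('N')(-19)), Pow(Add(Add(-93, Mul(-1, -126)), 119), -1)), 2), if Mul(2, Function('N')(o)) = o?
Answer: Rational(114921, 92416) ≈ 1.2435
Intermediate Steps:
Function('N')(o) = Mul(Rational(1, 2), o)
Pow(Mul(Add(179, Function('N')(-19)), Pow(Add(Add(-93, Mul(-1, -126)), 119), -1)), 2) = Pow(Mul(Add(179, Mul(Rational(1, 2), -19)), Pow(Add(Add(-93, Mul(-1, -126)), 119), -1)), 2) = Pow(Mul(Add(179, Rational(-19, 2)), Pow(Add(Add(-93, 126), 119), -1)), 2) = Pow(Mul(Rational(339, 2), Pow(Add(33, 119), -1)), 2) = Pow(Mul(Rational(339, 2), Pow(152, -1)), 2) = Pow(Mul(Rational(339, 2), Rational(1, 152)), 2) = Pow(Rational(339, 304), 2) = Rational(114921, 92416)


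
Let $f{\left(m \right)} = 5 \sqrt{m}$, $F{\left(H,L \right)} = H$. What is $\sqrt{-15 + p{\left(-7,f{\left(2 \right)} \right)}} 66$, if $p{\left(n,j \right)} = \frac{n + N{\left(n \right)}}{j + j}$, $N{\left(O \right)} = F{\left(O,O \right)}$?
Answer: $\frac{33 \sqrt{-1500 - 70 \sqrt{2}}}{5} \approx 263.92 i$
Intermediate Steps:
$N{\left(O \right)} = O$
$p{\left(n,j \right)} = \frac{n}{j}$ ($p{\left(n,j \right)} = \frac{n + n}{j + j} = \frac{2 n}{2 j} = 2 n \frac{1}{2 j} = \frac{n}{j}$)
$\sqrt{-15 + p{\left(-7,f{\left(2 \right)} \right)}} 66 = \sqrt{-15 - \frac{7}{5 \sqrt{2}}} \cdot 66 = \sqrt{-15 - 7 \frac{\sqrt{2}}{10}} \cdot 66 = \sqrt{-15 - \frac{7 \sqrt{2}}{10}} \cdot 66 = 66 \sqrt{-15 - \frac{7 \sqrt{2}}{10}}$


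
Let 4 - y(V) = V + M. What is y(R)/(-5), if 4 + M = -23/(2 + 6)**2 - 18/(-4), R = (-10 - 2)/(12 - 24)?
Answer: -183/320 ≈ -0.57187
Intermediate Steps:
R = 1 (R = -12/(-12) = -12*(-1/12) = 1)
M = 9/64 (M = -4 + (-23/(2 + 6)**2 - 18/(-4)) = -4 + (-23/(8**2) - 18*(-1/4)) = -4 + (-23/64 + 9/2) = -4 + 265/64 = 9/64 ≈ 0.14063)
y(V) = 247/64 - V (y(V) = 4 - (V + 9/64) = 4 - (9/64 + V) = 4 + (-9/64 - V) = 247/64 - V)
y(R)/(-5) = (247/64 - 1*1)/(-5) = -(247/64 - 1)/5 = -1/5*183/64 = -183/320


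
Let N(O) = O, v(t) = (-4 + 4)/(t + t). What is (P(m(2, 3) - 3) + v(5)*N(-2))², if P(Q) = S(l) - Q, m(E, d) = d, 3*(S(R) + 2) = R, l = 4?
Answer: 4/9 ≈ 0.44444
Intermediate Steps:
S(R) = -2 + R/3
v(t) = 0 (v(t) = 0/((2*t)) = 0*(1/(2*t)) = 0)
P(Q) = -⅔ - Q (P(Q) = (-2 + (⅓)*4) - Q = (-2 + 4/3) - Q = -⅔ - Q)
(P(m(2, 3) - 3) + v(5)*N(-2))² = ((-⅔ - (3 - 3)) + 0*(-2))² = ((-⅔ - 1*0) + 0)² = ((-⅔ + 0) + 0)² = (-⅔ + 0)² = (-⅔)² = 4/9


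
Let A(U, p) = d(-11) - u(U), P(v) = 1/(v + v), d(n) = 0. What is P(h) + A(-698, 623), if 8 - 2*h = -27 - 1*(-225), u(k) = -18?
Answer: 3419/190 ≈ 17.995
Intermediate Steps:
h = -95 (h = 4 - (-27 - 1*(-225))/2 = 4 - (-27 + 225)/2 = 4 - 1/2*198 = 4 - 99 = -95)
P(v) = 1/(2*v)
A(U, p) = 18 (A(U, p) = 0 - 1*(-18) = 0 + 18 = 18)
P(h) + A(-698, 623) = (1/2)/(-95) + 18 = (1/2)*(-1/95) + 18 = -1/190 + 18 = 3419/190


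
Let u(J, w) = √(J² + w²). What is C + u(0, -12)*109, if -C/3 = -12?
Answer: 1344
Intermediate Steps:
C = 36 (C = -3*(-12) = 36)
C + u(0, -12)*109 = 36 + √(0² + (-12)²)*109 = 36 + √(0 + 144)*109 = 36 + √144*109 = 36 + 12*109 = 36 + 1308 = 1344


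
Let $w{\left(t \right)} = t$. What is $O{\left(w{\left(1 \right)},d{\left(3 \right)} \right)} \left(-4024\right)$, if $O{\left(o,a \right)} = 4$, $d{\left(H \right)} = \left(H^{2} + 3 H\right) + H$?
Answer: $-16096$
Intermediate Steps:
$d{\left(H \right)} = H^{2} + 4 H$
$O{\left(w{\left(1 \right)},d{\left(3 \right)} \right)} \left(-4024\right) = 4 \left(-4024\right) = -16096$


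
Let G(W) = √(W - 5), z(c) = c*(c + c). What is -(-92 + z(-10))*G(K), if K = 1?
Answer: -216*I ≈ -216.0*I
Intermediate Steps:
z(c) = 2*c² (z(c) = c*(2*c) = 2*c²)
G(W) = √(-5 + W)
-(-92 + z(-10))*G(K) = -(-92 + 2*(-10)²)*√(-5 + 1) = -(-92 + 2*100)*√(-4) = -(-92 + 200)*2*I = -108*2*I = -216*I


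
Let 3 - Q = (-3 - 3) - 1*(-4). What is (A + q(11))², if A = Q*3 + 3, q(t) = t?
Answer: 841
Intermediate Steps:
Q = 5 (Q = 3 - ((-3 - 3) - 1*(-4)) = 3 - (-6 + 4) = 3 - 1*(-2) = 3 + 2 = 5)
A = 18 (A = 5*3 + 3 = 15 + 3 = 18)
(A + q(11))² = (18 + 11)² = 29² = 841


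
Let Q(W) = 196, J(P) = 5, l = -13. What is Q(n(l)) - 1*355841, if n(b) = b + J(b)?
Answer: -355645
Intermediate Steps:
n(b) = 5 + b (n(b) = b + 5 = 5 + b)
Q(n(l)) - 1*355841 = 196 - 1*355841 = 196 - 355841 = -355645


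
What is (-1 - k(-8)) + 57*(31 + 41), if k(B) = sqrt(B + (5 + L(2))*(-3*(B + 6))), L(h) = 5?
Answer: 4103 - 2*sqrt(13) ≈ 4095.8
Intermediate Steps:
k(B) = sqrt(-180 - 29*B) (k(B) = sqrt(B + (5 + 5)*(-3*(B + 6))) = sqrt(B + 10*(-3*(6 + B))) = sqrt(B + 10*(-18 - 3*B)) = sqrt(B + (-180 - 30*B)) = sqrt(-180 - 29*B))
(-1 - k(-8)) + 57*(31 + 41) = (-1 - sqrt(-180 - 29*(-8))) + 57*(31 + 41) = (-1 - sqrt(-180 + 232)) + 57*72 = (-1 - sqrt(52)) + 4104 = (-1 - 2*sqrt(13)) + 4104 = 4103 - 2*sqrt(13)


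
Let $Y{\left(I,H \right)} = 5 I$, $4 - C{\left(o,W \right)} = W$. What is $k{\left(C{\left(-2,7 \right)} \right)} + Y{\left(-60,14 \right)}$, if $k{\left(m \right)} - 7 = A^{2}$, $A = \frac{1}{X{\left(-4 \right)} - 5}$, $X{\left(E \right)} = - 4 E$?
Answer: $- \frac{35452}{121} \approx -292.99$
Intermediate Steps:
$C{\left(o,W \right)} = 4 - W$
$A = \frac{1}{11}$ ($A = \frac{1}{\left(-4\right) \left(-4\right) - 5} = \frac{1}{16 - 5} = \frac{1}{11} \approx 0.090909$)
$k{\left(m \right)} = \frac{848}{121}$ ($k{\left(m \right)} = 7 + \left(\frac{1}{11}\right)^{2} = 7 + \frac{1}{121} = \frac{848}{121}$)
$k{\left(C{\left(-2,7 \right)} \right)} + Y{\left(-60,14 \right)} = \frac{848}{121} + 5 \left(-60\right) = \frac{848}{121} - 300 = - \frac{35452}{121}$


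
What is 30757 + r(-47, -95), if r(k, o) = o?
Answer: 30662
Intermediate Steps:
30757 + r(-47, -95) = 30757 - 95 = 30662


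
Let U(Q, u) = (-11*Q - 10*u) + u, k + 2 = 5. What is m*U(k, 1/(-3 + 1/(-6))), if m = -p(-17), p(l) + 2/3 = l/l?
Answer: 191/19 ≈ 10.053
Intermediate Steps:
k = 3 (k = -2 + 5 = 3)
p(l) = ⅓ (p(l) = -⅔ + l/l = -⅔ + 1 = ⅓)
U(Q, u) = -11*Q - 9*u
m = -⅓ (m = -1*⅓ = -⅓ ≈ -0.33333)
m*U(k, 1/(-3 + 1/(-6))) = -(-11*3 - 9/(-3 + 1/(-6)))/3 = -(-33 - 9/(-3 - ⅙))/3 = -(-33 - 9/(-19/6))/3 = -(-33 - 9*(-6/19))/3 = -(-33 + 54/19)/3 = -⅓*(-573/19) = 191/19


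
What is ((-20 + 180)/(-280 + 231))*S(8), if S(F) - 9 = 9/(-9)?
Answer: -1280/49 ≈ -26.122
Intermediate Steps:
S(F) = 8 (S(F) = 9 + 9/(-9) = 9 + 9*(-⅑) = 9 - 1 = 8)
((-20 + 180)/(-280 + 231))*S(8) = ((-20 + 180)/(-280 + 231))*8 = (160/(-49))*8 = (160*(-1/49))*8 = -160/49*8 = -1280/49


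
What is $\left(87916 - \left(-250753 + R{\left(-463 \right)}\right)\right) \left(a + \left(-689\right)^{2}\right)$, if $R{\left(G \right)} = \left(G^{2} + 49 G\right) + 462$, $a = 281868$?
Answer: $110859203225$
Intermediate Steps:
$R{\left(G \right)} = 462 + G^{2} + 49 G$
$\left(87916 - \left(-250753 + R{\left(-463 \right)}\right)\right) \left(a + \left(-689\right)^{2}\right) = \left(87916 + \left(250753 - \left(462 + \left(-463\right)^{2} + 49 \left(-463\right)\right)\right)\right) \left(281868 + \left(-689\right)^{2}\right) = \left(87916 + \left(250753 - \left(462 + 214369 - 22687\right)\right)\right) \left(281868 + 474721\right) = \left(87916 + \left(250753 - 192144\right)\right) 756589 = \left(87916 + 58609\right) 756589 = 146525 \cdot 756589 = 110859203225$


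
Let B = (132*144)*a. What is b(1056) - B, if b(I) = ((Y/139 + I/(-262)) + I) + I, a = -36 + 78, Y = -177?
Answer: -14498539395/18209 ≈ -7.9623e+5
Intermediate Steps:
a = 42
B = 798336 (B = (132*144)*42 = 19008*42 = 798336)
b(I) = -177/139 + 523*I/262 (b(I) = ((-177/139 + I/(-262)) + I) + I = ((-177*1/139 + I*(-1/262)) + I) + I = ((-177/139 - I/262) + I) + I = (-177/139 + 261*I/262) + I = -177/139 + 523*I/262)
b(1056) - B = (-177/139 + (523/262)*1056) - 1*798336 = (-177/139 + 276144/131) - 798336 = 38360829/18209 - 798336 = -14498539395/18209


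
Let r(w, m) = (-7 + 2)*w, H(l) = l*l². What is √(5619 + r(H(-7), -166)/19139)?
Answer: 2*√514569986521/19139 ≈ 74.961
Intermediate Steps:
H(l) = l³
r(w, m) = -5*w
√(5619 + r(H(-7), -166)/19139) = √(5619 - 5*(-7)³/19139) = √(5619 - 5*(-343)*(1/19139)) = √(5619 + 1715*(1/19139)) = √(5619 + 1715/19139) = √(107543756/19139) = 2*√514569986521/19139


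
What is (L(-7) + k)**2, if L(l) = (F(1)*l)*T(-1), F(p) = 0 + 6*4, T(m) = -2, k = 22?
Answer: 128164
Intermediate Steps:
F(p) = 24 (F(p) = 0 + 24 = 24)
L(l) = -48*l (L(l) = (24*l)*(-2) = -48*l)
(L(-7) + k)**2 = (-48*(-7) + 22)**2 = (336 + 22)**2 = 358**2 = 128164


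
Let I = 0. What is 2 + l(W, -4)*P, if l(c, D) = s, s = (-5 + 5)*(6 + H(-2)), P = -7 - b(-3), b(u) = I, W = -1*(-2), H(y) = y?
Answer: 2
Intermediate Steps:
W = 2
b(u) = 0
P = -7 (P = -7 - 1*0 = -7 + 0 = -7)
s = 0 (s = (-5 + 5)*(6 - 2) = 0*4 = 0)
l(c, D) = 0
2 + l(W, -4)*P = 2 + 0*(-7) = 2 + 0 = 2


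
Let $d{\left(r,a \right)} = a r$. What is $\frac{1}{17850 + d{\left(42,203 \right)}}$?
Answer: $\frac{1}{26376} \approx 3.7913 \cdot 10^{-5}$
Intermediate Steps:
$\frac{1}{17850 + d{\left(42,203 \right)}} = \frac{1}{17850 + 203 \cdot 42} = \frac{1}{17850 + 8526} = \frac{1}{26376}$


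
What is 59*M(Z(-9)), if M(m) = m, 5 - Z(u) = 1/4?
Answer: 1121/4 ≈ 280.25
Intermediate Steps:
Z(u) = 19/4 (Z(u) = 5 - 1/4 = 5 - 1*¼ = 5 - ¼ = 19/4)
59*M(Z(-9)) = 59*(19/4) = 1121/4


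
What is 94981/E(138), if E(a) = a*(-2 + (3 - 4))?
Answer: -94981/414 ≈ -229.42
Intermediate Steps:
E(a) = -3*a (E(a) = a*(-2 - 1) = a*(-3) = -3*a)
94981/E(138) = 94981/((-3*138)) = 94981/(-414) = 94981*(-1/414) = -94981/414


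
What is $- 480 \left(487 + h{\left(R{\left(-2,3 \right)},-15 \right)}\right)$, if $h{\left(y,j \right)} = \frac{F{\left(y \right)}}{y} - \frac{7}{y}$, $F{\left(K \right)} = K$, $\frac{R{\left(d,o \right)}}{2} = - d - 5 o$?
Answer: $- \frac{3046800}{13} \approx -2.3437 \cdot 10^{5}$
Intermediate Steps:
$R{\left(d,o \right)} = - 10 o - 2 d$ ($R{\left(d,o \right)} = 2 \left(- d - 5 o\right) = - 10 o - 2 d$)
$h{\left(y,j \right)} = 1 - \frac{7}{y}$ ($h{\left(y,j \right)} = \frac{y}{y} - \frac{7}{y} = 1 - \frac{7}{y}$)
$- 480 \left(487 + h{\left(R{\left(-2,3 \right)},-15 \right)}\right) = - 480 \left(487 + \frac{-7 - 26}{\left(-10\right) 3 - -4}\right) = - 480 \left(487 + \frac{-7 + \left(-30 + 4\right)}{-30 + 4}\right) = - 480 \left(487 + \frac{-7 - 26}{-26}\right) = - 480 \left(487 - - \frac{33}{26}\right) = - 480 \left(487 + \frac{33}{26}\right) = \left(-480\right) \frac{12695}{26} = - \frac{3046800}{13}$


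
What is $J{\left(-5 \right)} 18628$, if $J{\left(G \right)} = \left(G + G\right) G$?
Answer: $931400$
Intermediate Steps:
$J{\left(G \right)} = 2 G^{2}$ ($J{\left(G \right)} = 2 G G = 2 G^{2}$)
$J{\left(-5 \right)} 18628 = 2 \left(-5\right)^{2} \cdot 18628 = 2 \cdot 25 \cdot 18628 = 50 \cdot 18628 = 931400$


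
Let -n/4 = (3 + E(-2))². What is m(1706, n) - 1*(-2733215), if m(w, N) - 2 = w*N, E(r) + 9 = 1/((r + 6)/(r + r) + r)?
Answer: 22135489/9 ≈ 2.4595e+6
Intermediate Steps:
E(r) = -9 + 1/(r + (6 + r)/(2*r)) (E(r) = -9 + 1/((r + 6)/(r + r) + r) = -9 + 1/((6 + r)/((2*r)) + r) = -9 + 1/((6 + r)*(1/(2*r)) + r) = -9 + 1/((6 + r)/(2*r) + r) = -9 + 1/(r + (6 + r)/(2*r)))
n = -1444/9 (n = -4*(3 + (-54 - 18*(-2)² - 7*(-2))/(6 - 2 + 2*(-2)²))² = -4*(3 + (-54 - 18*4 + 14)/(6 - 2 + 2*4))² = -4*(3 + (-54 - 72 + 14)/(6 - 2 + 8))² = -4*(3 - 112/12)² = -4*(3 + (1/12)*(-112))² = -4*(3 - 28/3)² = -4*(-19/3)² = -4*361/9 = -1444/9 ≈ -160.44)
m(w, N) = 2 + N*w (m(w, N) = 2 + w*N = 2 + N*w)
m(1706, n) - 1*(-2733215) = (2 - 1444/9*1706) - 1*(-2733215) = (2 - 2463464/9) + 2733215 = -2463446/9 + 2733215 = 22135489/9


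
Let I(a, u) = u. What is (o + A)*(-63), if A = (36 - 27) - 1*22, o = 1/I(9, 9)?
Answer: 812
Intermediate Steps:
o = ⅑ (o = 1/9 = ⅑ ≈ 0.11111)
A = -13 (A = 9 - 22 = -13)
(o + A)*(-63) = (⅑ - 13)*(-63) = -116/9*(-63) = 812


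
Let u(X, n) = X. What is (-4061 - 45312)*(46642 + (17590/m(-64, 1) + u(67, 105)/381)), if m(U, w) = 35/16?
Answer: -7200578612303/2667 ≈ -2.6999e+9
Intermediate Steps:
m(U, w) = 35/16 (m(U, w) = 35*(1/16) = 35/16)
(-4061 - 45312)*(46642 + (17590/m(-64, 1) + u(67, 105)/381)) = (-4061 - 45312)*(46642 + (17590/(35/16) + 67/381)) = -49373*(46642 + (17590*(16/35) + 67*(1/381))) = -49373*(46642 + (56288/7 + 67/381)) = -49373*(46642 + 21446197/2667) = -49373*145840411/2667 = -7200578612303/2667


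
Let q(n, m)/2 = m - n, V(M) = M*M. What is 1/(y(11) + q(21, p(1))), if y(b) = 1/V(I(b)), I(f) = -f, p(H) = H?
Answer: -121/4839 ≈ -0.025005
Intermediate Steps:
V(M) = M²
q(n, m) = -2*n + 2*m (q(n, m) = 2*(m - n) = -2*n + 2*m)
y(b) = b⁻² (y(b) = 1/((-b)²) = 1/(b²) = b⁻²)
1/(y(11) + q(21, p(1))) = 1/(11⁻² + (-2*21 + 2*1)) = 1/(1/121 + (-42 + 2)) = 1/(1/121 - 40) = 1/(-4839/121) = -121/4839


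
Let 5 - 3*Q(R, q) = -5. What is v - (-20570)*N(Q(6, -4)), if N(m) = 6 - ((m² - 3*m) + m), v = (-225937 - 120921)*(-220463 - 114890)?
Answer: 1046879125846/9 ≈ 1.1632e+11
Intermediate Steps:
Q(R, q) = 10/3 (Q(R, q) = 5/3 - ⅓*(-5) = 5/3 + 5/3 = 10/3)
v = 116319870874 (v = -346858*(-335353) = 116319870874)
N(m) = 6 - m² + 2*m (N(m) = 6 - (m² - 2*m) = 6 + (-m² + 2*m) = 6 - m² + 2*m)
v - (-20570)*N(Q(6, -4)) = 116319870874 - (-20570)*(6 - (10/3)² + 2*(10/3)) = 116319870874 - (-20570)*(6 - 1*100/9 + 20/3) = 116319870874 - (-20570)*(6 - 100/9 + 20/3) = 116319870874 - (-20570)*14/9 = 116319870874 - 1*(-287980/9) = 116319870874 + 287980/9 = 1046879125846/9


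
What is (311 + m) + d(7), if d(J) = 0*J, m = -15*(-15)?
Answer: 536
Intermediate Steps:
m = 225
d(J) = 0
(311 + m) + d(7) = (311 + 225) + 0 = 536 + 0 = 536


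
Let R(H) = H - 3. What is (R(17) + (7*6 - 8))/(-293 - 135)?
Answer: -12/107 ≈ -0.11215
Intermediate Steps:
R(H) = -3 + H
(R(17) + (7*6 - 8))/(-293 - 135) = ((-3 + 17) + (7*6 - 8))/(-293 - 135) = (14 + (42 - 8))/(-428) = (14 + 34)*(-1/428) = 48*(-1/428) = -12/107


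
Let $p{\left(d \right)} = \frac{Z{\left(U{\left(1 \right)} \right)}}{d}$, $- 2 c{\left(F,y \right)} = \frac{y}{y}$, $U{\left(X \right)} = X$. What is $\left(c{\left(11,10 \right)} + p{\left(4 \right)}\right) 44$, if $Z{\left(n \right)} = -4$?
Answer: $-66$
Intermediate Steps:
$c{\left(F,y \right)} = - \frac{1}{2}$ ($c{\left(F,y \right)} = - \frac{y \frac{1}{y}}{2} = \left(- \frac{1}{2}\right) 1 = - \frac{1}{2}$)
$p{\left(d \right)} = - \frac{4}{d}$
$\left(c{\left(11,10 \right)} + p{\left(4 \right)}\right) 44 = \left(- \frac{1}{2} - \frac{4}{4}\right) 44 = \left(- \frac{1}{2} - 1\right) 44 = \left(- \frac{3}{2}\right) 44 = -66$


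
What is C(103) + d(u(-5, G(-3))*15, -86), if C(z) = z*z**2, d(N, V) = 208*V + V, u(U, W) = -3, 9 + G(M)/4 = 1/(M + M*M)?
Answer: 1074753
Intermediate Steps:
G(M) = -36 + 4/(M + M**2) (G(M) = -36 + 4/(M + M*M) = -36 + 4/(M + M**2))
d(N, V) = 209*V
C(z) = z**3
C(103) + d(u(-5, G(-3))*15, -86) = 103**3 + 209*(-86) = 1092727 - 17974 = 1074753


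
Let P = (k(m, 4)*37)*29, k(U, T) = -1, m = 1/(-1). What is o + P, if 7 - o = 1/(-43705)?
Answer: -46589529/43705 ≈ -1066.0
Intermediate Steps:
m = -1
o = 305936/43705 (o = 7 - 1/(-43705) = 7 - 1*(-1/43705) = 7 + 1/43705 = 305936/43705 ≈ 7.0000)
P = -1073 (P = -1*37*29 = -37*29 = -1073)
o + P = 305936/43705 - 1073 = -46589529/43705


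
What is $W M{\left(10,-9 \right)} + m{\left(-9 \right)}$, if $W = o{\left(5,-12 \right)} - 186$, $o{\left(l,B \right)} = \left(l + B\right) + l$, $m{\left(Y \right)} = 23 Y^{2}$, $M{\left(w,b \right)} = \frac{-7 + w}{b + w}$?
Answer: $1299$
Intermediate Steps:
$M{\left(w,b \right)} = \frac{-7 + w}{b + w}$
$o{\left(l,B \right)} = B + 2 l$ ($o{\left(l,B \right)} = \left(B + l\right) + l = B + 2 l$)
$W = -188$ ($W = \left(-12 + 2 \cdot 5\right) - 186 = \left(-12 + 10\right) - 186 = -2 - 186 = -188$)
$W M{\left(10,-9 \right)} + m{\left(-9 \right)} = - 188 \frac{-7 + 10}{-9 + 10} + 23 \left(-9\right)^{2} = - 188 \cdot 1^{-1} \cdot 3 + 23 \cdot 81 = - 188 \cdot 1 \cdot 3 + 1863 = \left(-188\right) 3 + 1863 = -564 + 1863 = 1299$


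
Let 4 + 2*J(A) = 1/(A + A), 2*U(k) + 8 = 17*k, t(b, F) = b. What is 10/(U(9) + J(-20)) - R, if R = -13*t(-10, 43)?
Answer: -732270/5639 ≈ -129.86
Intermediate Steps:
U(k) = -4 + 17*k/2 (U(k) = -4 + (17*k)/2 = -4 + 17*k/2)
J(A) = -2 + 1/(4*A) (J(A) = -2 + 1/(2*(A + A)) = -2 + 1/(2*((2*A))) = -2 + (1/(2*A))/2 = -2 + 1/(4*A))
R = 130 (R = -13*(-10) = 130)
10/(U(9) + J(-20)) - R = 10/((-4 + (17/2)*9) + (-2 + (¼)/(-20))) - 1*130 = 10/((-4 + 153/2) + (-2 + (¼)*(-1/20))) - 130 = 10/(145/2 + (-2 - 1/80)) - 130 = 10/(145/2 - 161/80) - 130 = 10/(5639/80) - 130 = 10*(80/5639) - 130 = 800/5639 - 130 = -732270/5639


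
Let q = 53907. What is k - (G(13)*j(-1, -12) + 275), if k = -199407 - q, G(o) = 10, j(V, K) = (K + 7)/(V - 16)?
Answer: -4311063/17 ≈ -2.5359e+5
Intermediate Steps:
j(V, K) = (7 + K)/(-16 + V)
k = -253314 (k = -199407 - 1*53907 = -199407 - 53907 = -253314)
k - (G(13)*j(-1, -12) + 275) = -253314 - (10*((7 - 12)/(-16 - 1)) + 275) = -253314 - (10*(-5/(-17)) + 275) = -253314 - (10*(-1/17*(-5)) + 275) = -253314 - (10*(5/17) + 275) = -253314 - (50/17 + 275) = -253314 - 1*4725/17 = -253314 - 4725/17 = -4311063/17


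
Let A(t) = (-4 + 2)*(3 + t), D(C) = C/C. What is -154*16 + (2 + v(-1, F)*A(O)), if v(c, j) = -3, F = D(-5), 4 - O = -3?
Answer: -2402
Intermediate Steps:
O = 7 (O = 4 - 1*(-3) = 4 + 3 = 7)
D(C) = 1
A(t) = -6 - 2*t (A(t) = -2*(3 + t) = -6 - 2*t)
F = 1
-154*16 + (2 + v(-1, F)*A(O)) = -154*16 + (2 - 3*(-6 - 2*7)) = -2464 + (2 - 3*(-6 - 14)) = -2464 + (2 - 3*(-20)) = -2464 + (2 + 60) = -2464 + 62 = -2402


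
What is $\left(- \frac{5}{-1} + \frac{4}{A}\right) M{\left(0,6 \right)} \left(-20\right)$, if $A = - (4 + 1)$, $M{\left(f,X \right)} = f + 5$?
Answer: $-420$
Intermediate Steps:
$M{\left(f,X \right)} = 5 + f$
$A = -5$ ($A = \left(-1\right) 5 = -5$)
$\left(- \frac{5}{-1} + \frac{4}{A}\right) M{\left(0,6 \right)} \left(-20\right) = \left(- \frac{5}{-1} + \frac{4}{-5}\right) \left(5 + 0\right) \left(-20\right) = \left(\left(-5\right) \left(-1\right) + 4 \left(- \frac{1}{5}\right)\right) 5 \left(-20\right) = \left(5 - \frac{4}{5}\right) 5 \left(-20\right) = \frac{21}{5} \cdot 5 \left(-20\right) = 21 \left(-20\right) = -420$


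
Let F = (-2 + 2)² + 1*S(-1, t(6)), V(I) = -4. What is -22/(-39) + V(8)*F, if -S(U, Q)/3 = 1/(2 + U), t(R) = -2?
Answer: 490/39 ≈ 12.564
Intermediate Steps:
S(U, Q) = -3/(2 + U)
F = -3 (F = (-2 + 2)² + 1*(-3/(2 - 1)) = 0² + 1*(-3/1) = 0 + 1*(-3*1) = 0 + 1*(-3) = 0 - 3 = -3)
-22/(-39) + V(8)*F = -22/(-39) - 4*(-3) = -22*(-1/39) + 12 = 22/39 + 12 = 490/39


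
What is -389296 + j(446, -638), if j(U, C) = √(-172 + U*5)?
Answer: -389296 + 7*√42 ≈ -3.8925e+5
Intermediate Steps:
j(U, C) = √(-172 + 5*U)
-389296 + j(446, -638) = -389296 + √(-172 + 5*446) = -389296 + √(-172 + 2230) = -389296 + √2058 = -389296 + 7*√42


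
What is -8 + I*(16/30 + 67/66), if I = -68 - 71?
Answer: -73669/330 ≈ -223.24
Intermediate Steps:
I = -139
-8 + I*(16/30 + 67/66) = -8 - 139*(16/30 + 67/66) = -8 - 139*(16*(1/30) + 67*(1/66)) = -8 - 139*(8/15 + 67/66) = -8 - 139*511/330 = -8 - 71029/330 = -73669/330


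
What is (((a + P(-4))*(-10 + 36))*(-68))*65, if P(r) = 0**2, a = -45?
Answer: 5171400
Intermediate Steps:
P(r) = 0
(((a + P(-4))*(-10 + 36))*(-68))*65 = (((-45 + 0)*(-10 + 36))*(-68))*65 = (-45*26*(-68))*65 = -1170*(-68)*65 = 79560*65 = 5171400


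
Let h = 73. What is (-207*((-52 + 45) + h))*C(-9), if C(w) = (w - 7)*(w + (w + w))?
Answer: -5901984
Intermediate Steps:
C(w) = 3*w*(-7 + w) (C(w) = (-7 + w)*(w + 2*w) = (-7 + w)*(3*w) = 3*w*(-7 + w))
(-207*((-52 + 45) + h))*C(-9) = (-207*((-52 + 45) + 73))*(3*(-9)*(-7 - 9)) = (-207*(-7 + 73))*(3*(-9)*(-16)) = -207*66*432 = -13662*432 = -5901984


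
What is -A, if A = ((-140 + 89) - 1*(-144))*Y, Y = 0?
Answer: 0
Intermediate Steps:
A = 0 (A = ((-140 + 89) - 1*(-144))*0 = (-51 + 144)*0 = 93*0 = 0)
-A = -1*0 = 0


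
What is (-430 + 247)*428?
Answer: -78324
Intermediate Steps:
(-430 + 247)*428 = -183*428 = -78324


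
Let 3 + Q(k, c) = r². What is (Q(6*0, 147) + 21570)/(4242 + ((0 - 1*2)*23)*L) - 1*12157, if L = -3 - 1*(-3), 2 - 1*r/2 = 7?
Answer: -51548327/4242 ≈ -12152.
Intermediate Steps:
r = -10 (r = 4 - 2*7 = 4 - 14 = -10)
L = 0 (L = -3 + 3 = 0)
Q(k, c) = 97 (Q(k, c) = -3 + (-10)² = -3 + 100 = 97)
(Q(6*0, 147) + 21570)/(4242 + ((0 - 1*2)*23)*L) - 1*12157 = (97 + 21570)/(4242 + ((0 - 1*2)*23)*0) - 1*12157 = 21667/(4242 + ((0 - 2)*23)*0) - 12157 = 21667/(4242 - 2*23*0) - 12157 = 21667/(4242 - 46*0) - 12157 = 21667/(4242 + 0) - 12157 = 21667/4242 - 12157 = -51548327/4242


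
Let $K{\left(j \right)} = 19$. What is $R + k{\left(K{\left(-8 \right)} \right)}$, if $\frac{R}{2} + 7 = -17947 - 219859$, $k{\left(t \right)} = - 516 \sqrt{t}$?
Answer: $-475626 - 516 \sqrt{19} \approx -4.7788 \cdot 10^{5}$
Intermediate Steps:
$R = -475626$ ($R = -14 + 2 \left(-17947 - 219859\right) = -14 + 2 \left(-237806\right) = -14 - 475612 = -475626$)
$R + k{\left(K{\left(-8 \right)} \right)} = -475626 - 516 \sqrt{19}$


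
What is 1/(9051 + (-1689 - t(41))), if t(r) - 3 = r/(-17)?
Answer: 17/125144 ≈ 0.00013584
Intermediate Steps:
t(r) = 3 - r/17 (t(r) = 3 + r/(-17) = 3 + r*(-1/17) = 3 - r/17)
1/(9051 + (-1689 - t(41))) = 1/(9051 + (-1689 - (3 - 1/17*41))) = 1/(9051 + (-1689 - (3 - 41/17))) = 1/(9051 + (-1689 - 1*10/17)) = 1/(9051 + (-1689 - 10/17)) = 1/(9051 - 28723/17) = 1/(125144/17) = 17/125144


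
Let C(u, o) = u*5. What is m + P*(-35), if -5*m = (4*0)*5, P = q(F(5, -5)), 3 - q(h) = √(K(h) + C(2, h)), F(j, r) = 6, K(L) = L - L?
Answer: -105 + 35*√10 ≈ 5.6797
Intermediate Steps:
K(L) = 0
C(u, o) = 5*u
q(h) = 3 - √10 (q(h) = 3 - √(0 + 5*2) = 3 - √(0 + 10) = 3 - √10)
P = 3 - √10 ≈ -0.16228
m = 0 (m = -4*0*5/5 = -0*5 = -⅕*0 = 0)
m + P*(-35) = 0 + (3 - √10)*(-35) = 0 + (-105 + 35*√10) = -105 + 35*√10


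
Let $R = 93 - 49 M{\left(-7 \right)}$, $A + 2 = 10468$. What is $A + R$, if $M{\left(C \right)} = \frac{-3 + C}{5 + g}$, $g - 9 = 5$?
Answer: $\frac{201111}{19} \approx 10585.0$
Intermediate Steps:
$g = 14$ ($g = 9 + 5 = 14$)
$A = 10466$ ($A = -2 + 10468 = 10466$)
$M{\left(C \right)} = - \frac{3}{19} + \frac{C}{19}$ ($M{\left(C \right)} = \frac{-3 + C}{5 + 14} = \frac{-3 + C}{19} = \left(-3 + C\right) \frac{1}{19} = - \frac{3}{19} + \frac{C}{19}$)
$R = \frac{2257}{19}$ ($R = 93 - 49 \left(- \frac{3}{19} + \frac{1}{19} \left(-7\right)\right) = 93 - 49 \left(- \frac{3}{19} - \frac{7}{19}\right) = 93 - - \frac{490}{19} = 93 + \frac{490}{19} = \frac{2257}{19} \approx 118.79$)
$A + R = 10466 + \frac{2257}{19} = \frac{201111}{19}$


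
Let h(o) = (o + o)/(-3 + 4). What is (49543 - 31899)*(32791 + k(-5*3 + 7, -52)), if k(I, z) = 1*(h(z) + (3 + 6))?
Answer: 576888224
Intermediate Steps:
h(o) = 2*o (h(o) = (2*o)/1 = (2*o)*1 = 2*o)
k(I, z) = 9 + 2*z (k(I, z) = 1*(2*z + (3 + 6)) = 1*(2*z + 9) = 1*(9 + 2*z) = 9 + 2*z)
(49543 - 31899)*(32791 + k(-5*3 + 7, -52)) = (49543 - 31899)*(32791 + (9 + 2*(-52))) = 17644*(32791 + (9 - 104)) = 17644*(32791 - 95) = 17644*32696 = 576888224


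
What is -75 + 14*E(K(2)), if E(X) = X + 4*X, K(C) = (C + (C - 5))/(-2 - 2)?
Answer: -115/2 ≈ -57.500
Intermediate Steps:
K(C) = 5/4 - C/2 (K(C) = (C + (-5 + C))/(-4) = (-5 + 2*C)*(-1/4) = 5/4 - C/2)
E(X) = 5*X
-75 + 14*E(K(2)) = -75 + 14*(5*(5/4 - 1/2*2)) = -75 + 14*(5*(5/4 - 1)) = -75 + 14*(5*(1/4)) = -75 + 14*(5/4) = -75 + 35/2 = -115/2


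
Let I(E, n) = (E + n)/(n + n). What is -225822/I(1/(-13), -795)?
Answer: -1166935185/2584 ≈ -4.5160e+5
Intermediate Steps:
I(E, n) = (E + n)/(2*n) (I(E, n) = (E + n)/((2*n)) = (E + n)*(1/(2*n)) = (E + n)/(2*n))
-225822/I(1/(-13), -795) = -225822*(-1590/(1/(-13) - 795)) = -225822*(-1590/(-1/13 - 795)) = -225822/((½)*(-1/795)*(-10336/13)) = -225822/5168/10335 = -225822*10335/5168 = -1166935185/2584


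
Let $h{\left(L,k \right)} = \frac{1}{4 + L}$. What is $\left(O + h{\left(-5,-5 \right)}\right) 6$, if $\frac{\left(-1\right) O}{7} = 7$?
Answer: $-300$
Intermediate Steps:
$O = -49$ ($O = \left(-7\right) 7 = -49$)
$\left(O + h{\left(-5,-5 \right)}\right) 6 = \left(-49 + \frac{1}{4 - 5}\right) 6 = \left(-49 + \frac{1}{-1}\right) 6 = \left(-49 - 1\right) 6 = \left(-50\right) 6 = -300$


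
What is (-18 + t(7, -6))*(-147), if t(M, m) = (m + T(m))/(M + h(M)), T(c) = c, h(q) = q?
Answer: 2772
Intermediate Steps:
t(M, m) = m/M (t(M, m) = (m + m)/(M + M) = (2*m)/((2*M)) = (2*m)*(1/(2*M)) = m/M)
(-18 + t(7, -6))*(-147) = (-18 - 6/7)*(-147) = -132/7*(-147) = 2772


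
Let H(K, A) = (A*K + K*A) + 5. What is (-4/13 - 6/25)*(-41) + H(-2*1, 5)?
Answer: 2423/325 ≈ 7.4554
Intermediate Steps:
H(K, A) = 5 + 2*A*K (H(K, A) = (A*K + A*K) + 5 = 2*A*K + 5 = 5 + 2*A*K)
(-4/13 - 6/25)*(-41) + H(-2*1, 5) = (-4/13 - 6/25)*(-41) + (5 + 2*5*(-2*1)) = (-4*1/13 - 6*1/25)*(-41) + (5 + 2*5*(-2)) = (-4/13 - 6/25)*(-41) + (5 - 20) = -178/325*(-41) - 15 = 7298/325 - 15 = 2423/325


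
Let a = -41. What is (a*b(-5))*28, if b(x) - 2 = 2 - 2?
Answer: -2296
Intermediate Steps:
b(x) = 2 (b(x) = 2 + (2 - 2) = 2 + 0 = 2)
(a*b(-5))*28 = -41*2*28 = -82*28 = -2296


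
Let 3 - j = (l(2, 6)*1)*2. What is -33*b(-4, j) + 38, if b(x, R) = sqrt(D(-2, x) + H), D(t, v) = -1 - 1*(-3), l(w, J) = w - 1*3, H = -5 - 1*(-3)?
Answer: 38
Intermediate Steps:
H = -2 (H = -5 + 3 = -2)
l(w, J) = -3 + w (l(w, J) = w - 3 = -3 + w)
D(t, v) = 2 (D(t, v) = -1 + 3 = 2)
j = 5 (j = 3 - (-3 + 2)*1*2 = 3 - (-1*1)*2 = 3 - (-1)*2 = 3 - 1*(-2) = 3 + 2 = 5)
b(x, R) = 0 (b(x, R) = sqrt(2 - 2) = sqrt(0) = 0)
-33*b(-4, j) + 38 = -33*0 + 38 = 0 + 38 = 38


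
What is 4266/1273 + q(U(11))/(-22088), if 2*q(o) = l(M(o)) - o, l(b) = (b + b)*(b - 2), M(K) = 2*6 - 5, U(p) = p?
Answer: 188379709/56236048 ≈ 3.3498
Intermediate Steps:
M(K) = 7 (M(K) = 12 - 5 = 7)
l(b) = 2*b*(-2 + b) (l(b) = (2*b)*(-2 + b) = 2*b*(-2 + b))
q(o) = 35 - o/2 (q(o) = (2*7*(-2 + 7) - o)/2 = (2*7*5 - o)/2 = (70 - o)/2 = 35 - o/2)
4266/1273 + q(U(11))/(-22088) = 4266/1273 + (35 - 1/2*11)/(-22088) = 4266*(1/1273) + (35 - 11/2)*(-1/22088) = 4266/1273 + (59/2)*(-1/22088) = 4266/1273 - 59/44176 = 188379709/56236048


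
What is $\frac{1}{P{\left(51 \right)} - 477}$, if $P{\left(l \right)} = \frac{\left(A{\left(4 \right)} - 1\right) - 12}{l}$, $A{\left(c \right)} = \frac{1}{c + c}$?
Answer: $- \frac{408}{194719} \approx -0.0020953$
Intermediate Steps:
$A{\left(c \right)} = \frac{1}{2 c}$
$P{\left(l \right)} = - \frac{103}{8 l}$ ($P{\left(l \right)} = \frac{\left(\frac{1}{2 \cdot 4} - 1\right) - 12}{l} = \frac{\left(\frac{1}{2} \cdot \frac{1}{4} - 1\right) - 12}{l} = \frac{\left(\frac{1}{8} - 1\right) - 12}{l} = \frac{- \frac{7}{8} - 12}{l} = - \frac{103}{8 l}$)
$\frac{1}{P{\left(51 \right)} - 477} = \frac{1}{- \frac{103}{8 \cdot 51} - 477} = \frac{1}{\left(- \frac{103}{8}\right) \frac{1}{51} - 477} = \frac{1}{- \frac{103}{408} - 477} = \frac{1}{- \frac{194719}{408}} = - \frac{408}{194719}$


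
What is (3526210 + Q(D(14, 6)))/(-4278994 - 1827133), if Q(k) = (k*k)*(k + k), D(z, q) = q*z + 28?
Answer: -6336066/6106127 ≈ -1.0377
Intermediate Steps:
D(z, q) = 28 + q*z
Q(k) = 2*k**3 (Q(k) = k**2*(2*k) = 2*k**3)
(3526210 + Q(D(14, 6)))/(-4278994 - 1827133) = (3526210 + 2*(28 + 6*14)**3)/(-4278994 - 1827133) = (3526210 + 2*(28 + 84)**3)/(-6106127) = (3526210 + 2*112**3)*(-1/6106127) = (3526210 + 2*1404928)*(-1/6106127) = (3526210 + 2809856)*(-1/6106127) = 6336066*(-1/6106127) = -6336066/6106127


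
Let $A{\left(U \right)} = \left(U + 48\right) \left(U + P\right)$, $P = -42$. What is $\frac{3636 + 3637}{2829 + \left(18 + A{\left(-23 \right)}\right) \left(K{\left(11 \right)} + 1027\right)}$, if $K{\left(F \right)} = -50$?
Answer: $- \frac{7273}{1567210} \approx -0.0046407$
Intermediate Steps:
$A{\left(U \right)} = \left(-42 + U\right) \left(48 + U\right)$ ($A{\left(U \right)} = \left(U + 48\right) \left(U - 42\right) = \left(48 + U\right) \left(-42 + U\right) = \left(-42 + U\right) \left(48 + U\right)$)
$\frac{3636 + 3637}{2829 + \left(18 + A{\left(-23 \right)}\right) \left(K{\left(11 \right)} + 1027\right)} = \frac{3636 + 3637}{2829 + \left(18 + \left(-2016 + \left(-23\right)^{2} + 6 \left(-23\right)\right)\right) \left(-50 + 1027\right)} = \frac{7273}{2829 + \left(18 - 1625\right) 977} = \frac{7273}{2829 - 1570039} = \frac{7273}{-1567210} = 7273 \left(- \frac{1}{1567210}\right) = - \frac{7273}{1567210}$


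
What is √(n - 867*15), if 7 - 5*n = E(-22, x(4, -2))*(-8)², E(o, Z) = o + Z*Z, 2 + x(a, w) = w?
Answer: I*√323170/5 ≈ 113.7*I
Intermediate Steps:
x(a, w) = -2 + w
E(o, Z) = o + Z²
n = 391/5 (n = 7/5 - (-22 + (-2 - 2)²)*(-8)²/5 = 7/5 - (-22 + (-4)²)*64/5 = 7/5 - (-22 + 16)*64/5 = 7/5 - (-6)*64/5 = 7/5 - ⅕*(-384) = 7/5 + 384/5 = 391/5 ≈ 78.200)
√(n - 867*15) = √(391/5 - 867*15) = √(391/5 - 13005) = √(-64634/5) = I*√323170/5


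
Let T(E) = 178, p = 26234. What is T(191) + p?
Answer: 26412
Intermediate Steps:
T(191) + p = 178 + 26234 = 26412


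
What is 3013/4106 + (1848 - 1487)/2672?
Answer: 4766501/5485616 ≈ 0.86891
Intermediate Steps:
3013/4106 + (1848 - 1487)/2672 = 3013*(1/4106) + 361*(1/2672) = 3013/4106 + 361/2672 = 4766501/5485616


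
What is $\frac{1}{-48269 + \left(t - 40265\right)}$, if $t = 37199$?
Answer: $- \frac{1}{51335} \approx -1.948 \cdot 10^{-5}$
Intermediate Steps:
$\frac{1}{-48269 + \left(t - 40265\right)} = \frac{1}{-48269 + \left(37199 - 40265\right)} = \frac{1}{-48269 - 3066} = \frac{1}{-51335} = - \frac{1}{51335}$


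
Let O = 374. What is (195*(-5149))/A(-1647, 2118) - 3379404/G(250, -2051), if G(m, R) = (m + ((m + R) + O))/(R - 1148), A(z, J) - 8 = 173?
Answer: -1957920897411/213037 ≈ -9.1905e+6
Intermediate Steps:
A(z, J) = 181 (A(z, J) = 8 + 173 = 181)
G(m, R) = (374 + R + 2*m)/(-1148 + R) (G(m, R) = (m + ((m + R) + 374))/(R - 1148) = (m + ((R + m) + 374))/(-1148 + R) = (m + (374 + R + m))/(-1148 + R) = (374 + R + 2*m)/(-1148 + R))
(195*(-5149))/A(-1647, 2118) - 3379404/G(250, -2051) = (195*(-5149))/181 - 3379404*(-1148 - 2051)/(374 - 2051 + 2*250) = -1004055*1/181 - 3379404*(-3199/(374 - 2051 + 500)) = -1004055/181 - 3379404/((-1/3199*(-1177))) = -1004055/181 - 3379404/1177/3199 = -1004055/181 - 3379404*3199/1177 = -1004055/181 - 10810713396/1177 = -1957920897411/213037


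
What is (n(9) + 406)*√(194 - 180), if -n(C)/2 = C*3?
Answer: 352*√14 ≈ 1317.1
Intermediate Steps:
n(C) = -6*C (n(C) = -2*C*3 = -6*C)
(n(9) + 406)*√(194 - 180) = (-6*9 + 406)*√(194 - 180) = (-54 + 406)*√14 = 352*√14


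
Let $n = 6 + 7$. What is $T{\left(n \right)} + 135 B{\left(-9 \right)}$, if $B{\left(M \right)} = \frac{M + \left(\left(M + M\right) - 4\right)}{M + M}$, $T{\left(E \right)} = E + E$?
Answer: $\frac{517}{2} \approx 258.5$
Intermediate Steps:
$n = 13$
$T{\left(E \right)} = 2 E$
$B{\left(M \right)} = \frac{-4 + 3 M}{2 M}$ ($B{\left(M \right)} = \frac{M + \left(2 M - 4\right)}{2 M} = \left(M + \left(-4 + 2 M\right)\right) \frac{1}{2 M} = \left(-4 + 3 M\right) \frac{1}{2 M} = \frac{-4 + 3 M}{2 M}$)
$T{\left(n \right)} + 135 B{\left(-9 \right)} = 2 \cdot 13 + 135 \left(\frac{3}{2} - \frac{2}{-9}\right) = 26 + 135 \left(\frac{3}{2} - - \frac{2}{9}\right) = 26 + 135 \left(\frac{3}{2} + \frac{2}{9}\right) = 26 + 135 \cdot \frac{31}{18} = 26 + \frac{465}{2} = \frac{517}{2}$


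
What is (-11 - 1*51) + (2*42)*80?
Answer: 6658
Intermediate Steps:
(-11 - 1*51) + (2*42)*80 = (-11 - 51) + 84*80 = -62 + 6720 = 6658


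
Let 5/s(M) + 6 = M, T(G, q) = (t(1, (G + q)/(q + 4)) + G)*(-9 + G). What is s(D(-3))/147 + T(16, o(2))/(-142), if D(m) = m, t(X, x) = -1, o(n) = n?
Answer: -139625/187866 ≈ -0.74322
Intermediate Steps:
T(G, q) = (-1 + G)*(-9 + G)
s(M) = 5/(-6 + M)
s(D(-3))/147 + T(16, o(2))/(-142) = (5/(-6 - 3))/147 + (9 + 16² - 10*16)/(-142) = (5/(-9))*(1/147) + (9 + 256 - 160)*(-1/142) = (5*(-⅑))*(1/147) + 105*(-1/142) = -5/9*1/147 - 105/142 = -5/1323 - 105/142 = -139625/187866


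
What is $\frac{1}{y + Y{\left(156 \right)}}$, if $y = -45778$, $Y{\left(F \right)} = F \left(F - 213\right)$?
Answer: $- \frac{1}{54670} \approx -1.8292 \cdot 10^{-5}$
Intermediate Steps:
$Y{\left(F \right)} = F \left(-213 + F\right)$
$\frac{1}{y + Y{\left(156 \right)}} = \frac{1}{-45778 + 156 \left(-213 + 156\right)} = \frac{1}{-45778 + 156 \left(-57\right)} = \frac{1}{-45778 - 8892} = \frac{1}{-54670} = - \frac{1}{54670}$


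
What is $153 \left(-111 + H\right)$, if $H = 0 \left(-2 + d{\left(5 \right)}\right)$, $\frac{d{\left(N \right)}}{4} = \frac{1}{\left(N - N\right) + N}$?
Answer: $-16983$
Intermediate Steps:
$d{\left(N \right)} = \frac{4}{N}$ ($d{\left(N \right)} = \frac{4}{\left(N - N\right) + N} = \frac{4}{0 + N} = \frac{4}{N}$)
$H = 0$ ($H = 0 \left(-2 + \frac{4}{5}\right) = 0 \left(- \frac{6}{5}\right) = 0$)
$153 \left(-111 + H\right) = 153 \left(-111 + 0\right) = 153 \left(-111\right) = -16983$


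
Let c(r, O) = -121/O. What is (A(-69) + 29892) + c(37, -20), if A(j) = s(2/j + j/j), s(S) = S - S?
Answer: 597961/20 ≈ 29898.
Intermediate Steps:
s(S) = 0
A(j) = 0
(A(-69) + 29892) + c(37, -20) = (0 + 29892) - 121/(-20) = 29892 - 121*(-1/20) = 29892 + 121/20 = 597961/20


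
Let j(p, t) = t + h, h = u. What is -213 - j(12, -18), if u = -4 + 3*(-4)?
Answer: -179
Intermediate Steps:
u = -16 (u = -4 - 12 = -16)
h = -16
j(p, t) = -16 + t (j(p, t) = t - 16 = -16 + t)
-213 - j(12, -18) = -213 - (-16 - 18) = -213 - 1*(-34) = -213 + 34 = -179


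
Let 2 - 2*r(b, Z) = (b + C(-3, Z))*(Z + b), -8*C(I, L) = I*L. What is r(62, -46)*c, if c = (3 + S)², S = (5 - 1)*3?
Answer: -80325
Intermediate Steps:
C(I, L) = -I*L/8
S = 12 (S = 4*3 = 12)
r(b, Z) = 1 - (Z + b)*(b + 3*Z/8)/2 (r(b, Z) = 1 - (b - ⅛*(-3)*Z)*(Z + b)/2 = 1 - (b + 3*Z/8)*(Z + b)/2 = 1 - (Z + b)*(b + 3*Z/8)/2)
c = 225 (c = (3 + 12)² = 15² = 225)
r(62, -46)*c = (1 - 3/16*(-46)² - ½*62² - 11/16*(-46)*62)*225 = (1 - 3/16*2116 - ½*3844 + 7843/4)*225 = (1 - 1587/4 - 1922 + 7843/4)*225 = -357*225 = -80325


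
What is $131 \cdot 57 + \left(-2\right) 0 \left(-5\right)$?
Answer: $7467$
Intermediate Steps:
$131 \cdot 57 + \left(-2\right) 0 \left(-5\right) = 7467 + 0 \left(-5\right) = 7467 + 0 = 7467$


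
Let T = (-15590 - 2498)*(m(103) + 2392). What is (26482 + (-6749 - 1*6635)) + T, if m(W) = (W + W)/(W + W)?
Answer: -43271486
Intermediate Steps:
m(W) = 1 (m(W) = (2*W)/((2*W)) = (2*W)*(1/(2*W)) = 1)
T = -43284584 (T = (-15590 - 2498)*(1 + 2392) = -18088*2393 = -43284584)
(26482 + (-6749 - 1*6635)) + T = (26482 + (-6749 - 1*6635)) - 43284584 = (26482 + (-6749 - 6635)) - 43284584 = (26482 - 13384) - 43284584 = 13098 - 43284584 = -43271486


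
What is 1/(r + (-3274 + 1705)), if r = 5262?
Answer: 1/3693 ≈ 0.00027078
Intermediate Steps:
1/(r + (-3274 + 1705)) = 1/(5262 + (-3274 + 1705)) = 1/(5262 - 1569) = 1/3693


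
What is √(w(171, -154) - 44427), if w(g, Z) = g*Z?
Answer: I*√70761 ≈ 266.01*I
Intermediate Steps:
w(g, Z) = Z*g
√(w(171, -154) - 44427) = √(-154*171 - 44427) = √(-26334 - 44427) = √(-70761) = I*√70761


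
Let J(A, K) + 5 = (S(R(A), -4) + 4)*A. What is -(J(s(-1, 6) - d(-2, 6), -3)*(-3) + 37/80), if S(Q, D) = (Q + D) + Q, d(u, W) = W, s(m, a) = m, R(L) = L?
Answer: 22283/80 ≈ 278.54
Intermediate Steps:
S(Q, D) = D + 2*Q (S(Q, D) = (D + Q) + Q = D + 2*Q)
J(A, K) = -5 + 2*A² (J(A, K) = -5 + ((-4 + 2*A) + 4)*A = -5 + (2*A)*A = -5 + 2*A²)
-(J(s(-1, 6) - d(-2, 6), -3)*(-3) + 37/80) = -((-5 + 2*(-1 - 1*6)²)*(-3) + 37/80) = -((-5 + 2*(-1 - 6)²)*(-3) + 37*(1/80)) = -((-5 + 2*(-7)²)*(-3) + 37/80) = -((-5 + 2*49)*(-3) + 37/80) = -((-5 + 98)*(-3) + 37/80) = -(93*(-3) + 37/80) = -(-279 + 37/80) = -1*(-22283/80) = 22283/80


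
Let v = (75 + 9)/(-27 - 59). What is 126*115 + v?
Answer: 623028/43 ≈ 14489.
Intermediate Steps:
v = -42/43 (v = 84/(-86) = 84*(-1/86) = -42/43 ≈ -0.97674)
126*115 + v = 126*115 - 42/43 = 14490 - 42/43 = 623028/43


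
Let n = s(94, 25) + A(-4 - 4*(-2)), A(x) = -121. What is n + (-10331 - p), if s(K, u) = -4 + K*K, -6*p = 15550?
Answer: 2915/3 ≈ 971.67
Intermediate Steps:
p = -7775/3 (p = -⅙*15550 = -7775/3 ≈ -2591.7)
s(K, u) = -4 + K²
n = 8711 (n = (-4 + 94²) - 121 = (-4 + 8836) - 121 = 8832 - 121 = 8711)
n + (-10331 - p) = 8711 + (-10331 - 1*(-7775/3)) = 8711 + (-10331 + 7775/3) = 8711 - 23218/3 = 2915/3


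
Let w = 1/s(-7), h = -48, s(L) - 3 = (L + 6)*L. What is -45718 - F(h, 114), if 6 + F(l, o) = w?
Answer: -457121/10 ≈ -45712.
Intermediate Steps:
s(L) = 3 + L*(6 + L) (s(L) = 3 + (L + 6)*L = 3 + (6 + L)*L = 3 + L*(6 + L))
w = 1/10 (w = 1/(3 + (-7)**2 + 6*(-7)) = 1/(3 + 49 - 42) = 1/10 ≈ 0.10000)
F(l, o) = -59/10 (F(l, o) = -6 + 1/10 = -59/10)
-45718 - F(h, 114) = -45718 - 1*(-59/10) = -45718 + 59/10 = -457121/10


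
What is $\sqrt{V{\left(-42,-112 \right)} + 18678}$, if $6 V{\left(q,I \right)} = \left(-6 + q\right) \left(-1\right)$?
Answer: $\sqrt{18686} \approx 136.7$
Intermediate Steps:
$V{\left(q,I \right)} = 1 - \frac{q}{6}$ ($V{\left(q,I \right)} = \frac{\left(-6 + q\right) \left(-1\right)}{6} = \frac{6 - q}{6} = 1 - \frac{q}{6}$)
$\sqrt{V{\left(-42,-112 \right)} + 18678} = \sqrt{\left(1 - -7\right) + 18678} = \sqrt{\left(1 + 7\right) + 18678} = \sqrt{8 + 18678} = \sqrt{18686}$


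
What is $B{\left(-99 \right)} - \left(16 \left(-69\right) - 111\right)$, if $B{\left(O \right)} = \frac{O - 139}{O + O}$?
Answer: $\frac{120404}{99} \approx 1216.2$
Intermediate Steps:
$B{\left(O \right)} = \frac{-139 + O}{2 O}$
$B{\left(-99 \right)} - \left(16 \left(-69\right) - 111\right) = \frac{-139 - 99}{2 \left(-99\right)} - \left(16 \left(-69\right) - 111\right) = \frac{1}{2} \left(- \frac{1}{99}\right) \left(-238\right) - \left(-1104 - 111\right) = \frac{119}{99} - -1215 = \frac{119}{99} + 1215 = \frac{120404}{99}$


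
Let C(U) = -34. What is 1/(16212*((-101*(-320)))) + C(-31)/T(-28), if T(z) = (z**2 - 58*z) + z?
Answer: -7485311/523971840 ≈ -0.014286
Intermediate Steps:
T(z) = z**2 - 57*z
1/(16212*((-101*(-320)))) + C(-31)/T(-28) = 1/(16212*((-101*(-320)))) - 34*(-1/(28*(-57 - 28))) = (1/16212)/32320 - 34/((-28*(-85))) = (1/16212)*(1/32320) - 34/2380 = 1/523971840 - 34*1/2380 = 1/523971840 - 1/70 = -7485311/523971840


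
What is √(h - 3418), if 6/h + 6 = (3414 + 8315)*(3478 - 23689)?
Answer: 4*I*√53354021114466807/15803655 ≈ 58.464*I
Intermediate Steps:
h = -2/79018275 (h = 6/(-6 + (3414 + 8315)*(3478 - 23689)) = 6/(-6 + 11729*(-20211)) = 6/(-6 - 237054819) = 6/(-237054825) = 6*(-1/237054825) = -2/79018275 ≈ -2.5311e-8)
√(h - 3418) = √(-2/79018275 - 3418) = √(-270084463952/79018275) = 4*I*√53354021114466807/15803655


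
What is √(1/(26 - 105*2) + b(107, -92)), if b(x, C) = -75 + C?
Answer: I*√1413534/92 ≈ 12.923*I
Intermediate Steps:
√(1/(26 - 105*2) + b(107, -92)) = √(1/(26 - 105*2) + (-75 - 92)) = √(1/(26 - 210) - 167) = √(1/(-184) - 167) = √(-1/184 - 167) = √(-30729/184) = I*√1413534/92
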